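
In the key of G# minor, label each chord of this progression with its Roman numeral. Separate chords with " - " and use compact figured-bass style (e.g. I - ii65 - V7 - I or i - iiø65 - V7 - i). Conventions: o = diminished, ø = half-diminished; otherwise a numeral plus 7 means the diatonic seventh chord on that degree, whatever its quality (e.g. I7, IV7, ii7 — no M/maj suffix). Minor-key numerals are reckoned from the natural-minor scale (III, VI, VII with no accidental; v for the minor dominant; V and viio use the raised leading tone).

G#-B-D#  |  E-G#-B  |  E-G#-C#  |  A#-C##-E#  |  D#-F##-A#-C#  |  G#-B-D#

G#-B-D#: root G# is the tonic; minor triad there is i.
E-G#-B: root E is the submediant; major triad there is VI.
E-G#-C#: minor triad on C# = scale degree 4 → iv6.
A#-C##-E# is the secondary dominant of V (major triad on A#): V/V.
D#-F##-A#-C#: root D# is the dominant; dominant seventh chord there is V7.
G#-B-D# has root G#, degree 1 in G# minor, so i.

i - VI - iv6 - V/V - V7 - i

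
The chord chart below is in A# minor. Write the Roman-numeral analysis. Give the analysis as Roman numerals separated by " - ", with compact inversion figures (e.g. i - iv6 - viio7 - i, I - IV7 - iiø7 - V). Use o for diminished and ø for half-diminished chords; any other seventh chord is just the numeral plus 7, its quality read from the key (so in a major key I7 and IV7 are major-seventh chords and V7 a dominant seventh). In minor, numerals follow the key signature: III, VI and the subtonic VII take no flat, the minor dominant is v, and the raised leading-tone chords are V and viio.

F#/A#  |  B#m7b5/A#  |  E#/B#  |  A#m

VI6 - iiø42 - V64 - i

F#/A#: root F# is the submediant; major triad there is VI6.
B#m7b5/A#: root B# is the supertonic; half-diminished seventh chord there is iiø42.
E#/B#: root E# is the dominant; major triad there is V64.
A#m: minor triad on A# = scale degree 1 → i.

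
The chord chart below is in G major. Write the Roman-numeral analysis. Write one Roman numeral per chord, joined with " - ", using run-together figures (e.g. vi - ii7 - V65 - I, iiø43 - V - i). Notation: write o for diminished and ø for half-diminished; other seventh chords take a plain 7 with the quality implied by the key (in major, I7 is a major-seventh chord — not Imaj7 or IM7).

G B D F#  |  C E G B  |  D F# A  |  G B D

G-B-D-F#: major seventh chord on G = scale degree 1 → I7.
C-E-G-B has root C, degree 4 in G major, so IV7.
D-F#-A: root D is the dominant; major triad there is V.
G-B-D: major triad on G = scale degree 1 → I.

I7 - IV7 - V - I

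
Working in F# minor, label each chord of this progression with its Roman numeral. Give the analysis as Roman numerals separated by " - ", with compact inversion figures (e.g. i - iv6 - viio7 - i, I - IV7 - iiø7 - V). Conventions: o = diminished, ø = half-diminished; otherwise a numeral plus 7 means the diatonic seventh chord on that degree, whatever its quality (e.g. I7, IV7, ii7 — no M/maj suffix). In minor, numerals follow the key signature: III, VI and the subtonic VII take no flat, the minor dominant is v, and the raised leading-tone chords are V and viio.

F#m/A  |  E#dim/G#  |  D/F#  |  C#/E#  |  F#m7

i6 - viio6 - VI6 - V6 - i7

F#m/A: root F# is the tonic; minor triad there is i6.
E#dim/G# has root E#, degree 7 in F# minor, so viio6.
D/F#: major triad on D = scale degree 6 → VI6.
C#/E#: root C# is the dominant; major triad there is V6.
F#m7 has root F#, degree 1 in F# minor, so i7.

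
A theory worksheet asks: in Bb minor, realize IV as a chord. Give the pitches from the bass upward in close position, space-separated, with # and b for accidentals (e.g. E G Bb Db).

IV is the major subdominant, borrowed from the parallel major. In Bb minor that root is Eb.
So the chord is Eb-G-Bb.

Eb G Bb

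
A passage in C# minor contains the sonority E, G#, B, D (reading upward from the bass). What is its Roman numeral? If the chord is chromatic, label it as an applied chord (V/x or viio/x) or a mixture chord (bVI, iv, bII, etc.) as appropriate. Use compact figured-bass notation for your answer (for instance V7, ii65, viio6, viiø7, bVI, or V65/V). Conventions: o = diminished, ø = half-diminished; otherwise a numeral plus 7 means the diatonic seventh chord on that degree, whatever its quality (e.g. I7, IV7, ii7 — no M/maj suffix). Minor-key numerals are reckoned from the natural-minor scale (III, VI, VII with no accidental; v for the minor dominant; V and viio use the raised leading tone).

V7/VI

Stacked in thirds the chord is E-G#-B-D: a dominant seventh chord on E.
E is not a diatonic chord root with this quality in C# minor, but it lies a perfect fifth above A (VI), so the chord functions as an applied dominant of VI.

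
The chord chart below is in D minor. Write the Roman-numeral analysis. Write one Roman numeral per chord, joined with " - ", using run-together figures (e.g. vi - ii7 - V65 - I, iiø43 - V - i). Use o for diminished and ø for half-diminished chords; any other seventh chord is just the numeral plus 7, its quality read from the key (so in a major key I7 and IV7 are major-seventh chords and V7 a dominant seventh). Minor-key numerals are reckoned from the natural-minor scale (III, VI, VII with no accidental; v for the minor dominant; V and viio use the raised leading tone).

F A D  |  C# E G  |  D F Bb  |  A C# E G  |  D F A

F-A-D has root D, degree 1 in D minor, so i6.
C#-E-G has root C#, degree 7 in D minor, so viio.
D-F-Bb: root Bb is the submediant; major triad there is VI6.
A-C#-E-G: root A is the dominant; dominant seventh chord there is V7.
D-F-A: minor triad on D = scale degree 1 → i.

i6 - viio - VI6 - V7 - i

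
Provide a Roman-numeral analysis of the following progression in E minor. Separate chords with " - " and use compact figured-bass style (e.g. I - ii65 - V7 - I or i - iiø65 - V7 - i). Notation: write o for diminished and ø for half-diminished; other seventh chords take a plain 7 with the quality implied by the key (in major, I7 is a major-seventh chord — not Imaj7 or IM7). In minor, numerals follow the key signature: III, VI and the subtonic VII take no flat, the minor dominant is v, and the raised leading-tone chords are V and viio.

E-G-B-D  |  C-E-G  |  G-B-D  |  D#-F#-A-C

i7 - VI - III - viio7

E-G-B-D: minor seventh chord on E = scale degree 1 → i7.
C-E-G: major triad on C = scale degree 6 → VI.
G-B-D: major triad on G = scale degree 3 → III.
D#-F#-A-C: root D# is the leading tone; fully diminished seventh chord there is viio7.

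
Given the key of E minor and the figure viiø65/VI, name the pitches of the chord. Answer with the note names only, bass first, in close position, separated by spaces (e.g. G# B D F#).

D F A B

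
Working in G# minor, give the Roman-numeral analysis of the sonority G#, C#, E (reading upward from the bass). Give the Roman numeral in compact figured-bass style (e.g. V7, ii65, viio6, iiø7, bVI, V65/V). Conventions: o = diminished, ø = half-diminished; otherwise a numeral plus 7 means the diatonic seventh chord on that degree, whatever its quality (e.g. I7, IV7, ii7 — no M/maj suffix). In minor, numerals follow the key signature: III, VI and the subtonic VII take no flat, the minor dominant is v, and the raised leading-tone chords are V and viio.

The pitches C#-E-G# form a minor triad rooted on C#.
C# is scale degree 4 in G# minor, and a minor triad on that degree is written iv.
With G# in the bass the chord is in second inversion, so the figured bass is 64.

iv64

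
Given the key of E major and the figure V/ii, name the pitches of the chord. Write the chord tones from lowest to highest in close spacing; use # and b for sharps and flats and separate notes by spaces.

C# E# G#

The slash means an applied dominant: we want the dominant of ii. In E major, ii is F# minor, and its dominant is built on C#.
Building a major triad on C# gives C#-E#-G#.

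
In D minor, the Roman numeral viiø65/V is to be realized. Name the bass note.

The applied chord viiø65/V is rooted on G#: G#-B-D-F#.
The figure 65 means first inversion — the third is in the bass.

B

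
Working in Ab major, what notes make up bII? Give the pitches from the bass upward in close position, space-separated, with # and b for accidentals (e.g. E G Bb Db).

Bbb Db Fb

Scale degree 2 in Ab major is Bb; lowering it a half step gives Bbb. bII is the Neapolitan chord — a major triad on the lowered second degree.
So the chord is Bbb-Db-Fb.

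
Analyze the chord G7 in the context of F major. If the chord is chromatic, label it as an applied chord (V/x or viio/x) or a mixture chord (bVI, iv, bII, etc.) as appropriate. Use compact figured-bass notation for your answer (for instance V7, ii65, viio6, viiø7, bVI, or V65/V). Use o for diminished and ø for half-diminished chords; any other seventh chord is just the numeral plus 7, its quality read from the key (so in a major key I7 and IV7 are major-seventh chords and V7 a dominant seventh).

Stacked in thirds the chord is G-B-D-F: a dominant seventh chord on G.
G is not a diatonic chord root with this quality in F major, but it lies a perfect fifth above C (V), so the chord functions as an applied dominant of V.

V7/V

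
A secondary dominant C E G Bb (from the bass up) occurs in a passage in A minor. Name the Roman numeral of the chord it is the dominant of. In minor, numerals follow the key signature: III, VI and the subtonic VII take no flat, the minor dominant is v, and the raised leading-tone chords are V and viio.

VI

The chord is a dominant seventh chord on C.
A dominant resolves down a perfect fifth: C → F. In A minor, F is scale degree 6, i.e. VI.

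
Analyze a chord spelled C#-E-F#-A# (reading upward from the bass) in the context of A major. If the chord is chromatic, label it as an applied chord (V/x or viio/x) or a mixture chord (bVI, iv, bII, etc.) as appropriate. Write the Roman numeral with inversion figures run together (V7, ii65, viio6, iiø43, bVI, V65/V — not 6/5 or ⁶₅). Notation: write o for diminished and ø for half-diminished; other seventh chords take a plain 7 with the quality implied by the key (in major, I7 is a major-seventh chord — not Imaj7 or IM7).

Stacked in thirds the chord is F#-A#-C#-E: a dominant seventh chord on F#.
F# is not a diatonic chord root with this quality in A major, but it lies a perfect fifth above B (ii), so the chord functions as an applied dominant of ii.
With C# in the bass the chord is in second inversion, so the figured bass is 43.

V43/ii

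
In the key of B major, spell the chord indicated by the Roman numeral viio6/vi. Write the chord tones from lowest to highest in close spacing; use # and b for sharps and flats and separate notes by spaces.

A# C# F##

viio6/vi is a secondary leading-tone chord. The target vi is G# in B major; the applied chord is rooted a semitone below, on F##.
Building a diminished triad on F## gives F##-A#-C#.
The figured bass 6 indicates first inversion, placing the third (A#) in the bass: A#-C#-F##.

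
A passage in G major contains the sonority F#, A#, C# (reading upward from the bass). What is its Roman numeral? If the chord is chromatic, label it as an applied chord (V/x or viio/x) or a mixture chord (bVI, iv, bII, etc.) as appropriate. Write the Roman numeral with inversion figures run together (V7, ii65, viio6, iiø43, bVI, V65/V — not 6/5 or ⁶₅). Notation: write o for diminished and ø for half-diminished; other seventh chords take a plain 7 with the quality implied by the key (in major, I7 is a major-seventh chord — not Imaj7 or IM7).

Stacked in thirds the chord is F#-A#-C#: a major triad on F#.
F# is not a diatonic chord root with this quality in G major, but it lies a perfect fifth above B (iii), so the chord functions as an applied dominant of iii.

V/iii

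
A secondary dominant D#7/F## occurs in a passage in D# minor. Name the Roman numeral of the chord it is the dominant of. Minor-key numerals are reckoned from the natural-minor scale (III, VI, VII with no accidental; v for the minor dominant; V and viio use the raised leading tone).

iv

The chord is a dominant seventh chord on D#.
A dominant resolves down a perfect fifth: D# → G#. In D# minor, G# is scale degree 4, i.e. iv.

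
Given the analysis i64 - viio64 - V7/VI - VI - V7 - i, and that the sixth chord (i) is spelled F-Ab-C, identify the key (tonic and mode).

The chord Fm is a minor triad rooted on F; its label is i.
If F is scale degree 1 and the mode makes that degree carry a minor triad, the tonic is F and the mode is minor.

F minor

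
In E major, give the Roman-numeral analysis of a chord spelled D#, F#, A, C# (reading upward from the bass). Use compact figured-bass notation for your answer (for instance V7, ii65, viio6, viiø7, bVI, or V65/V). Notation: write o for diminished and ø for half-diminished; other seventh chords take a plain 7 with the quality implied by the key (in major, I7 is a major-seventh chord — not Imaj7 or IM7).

The pitches D#-F#-A-C# form a half-diminished seventh chord rooted on D#.
In E major, D# is the leading tone; the diatonic half-diminished seventh chord there is viiø7.

viiø7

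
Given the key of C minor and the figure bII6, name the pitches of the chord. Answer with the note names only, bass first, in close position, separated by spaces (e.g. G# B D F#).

Scale degree 2 in C minor is D; lowering it a half step gives Db. bII6 is the Neapolitan sixth — a major triad on the lowered second degree, here in its customary first inversion.
So the chord is Db-F-Ab, a major triad.
The figured bass 6 indicates first inversion, placing the third (F) in the bass: F-Ab-Db.

F Ab Db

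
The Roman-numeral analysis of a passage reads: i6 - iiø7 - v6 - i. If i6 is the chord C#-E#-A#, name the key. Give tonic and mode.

i6 is given as C#-E#-A# — a minor triad with root A#.
If A# is scale degree 1 and the mode makes that degree carry a minor triad, the tonic is A# and the mode is minor.

A# minor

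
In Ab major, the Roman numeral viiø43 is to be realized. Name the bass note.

viiø in Ab major has root G; the chord is G-Bb-Db-F.
The figure 43 means second inversion — the fifth is in the bass.

Db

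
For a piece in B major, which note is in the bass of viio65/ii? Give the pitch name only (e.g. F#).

The applied chord viio65/ii is rooted on B#: B#-D#-F#-A.
The figure 65 means first inversion — the third is in the bass.

D#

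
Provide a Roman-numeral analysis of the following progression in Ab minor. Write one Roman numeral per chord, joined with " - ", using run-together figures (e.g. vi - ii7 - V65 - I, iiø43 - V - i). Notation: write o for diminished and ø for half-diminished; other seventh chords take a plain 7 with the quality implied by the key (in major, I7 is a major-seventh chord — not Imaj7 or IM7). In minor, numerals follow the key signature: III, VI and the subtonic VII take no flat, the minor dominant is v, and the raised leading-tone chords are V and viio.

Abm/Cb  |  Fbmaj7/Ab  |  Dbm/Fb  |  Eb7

Abm/Cb: root Ab is the tonic; minor triad there is i6.
Fbmaj7/Ab: root Fb is the submediant; major seventh chord there is VI65.
Dbm/Fb has root Db, degree 4 in Ab minor, so iv6.
Eb7: dominant seventh chord on Eb = scale degree 5 → V7.

i6 - VI65 - iv6 - V7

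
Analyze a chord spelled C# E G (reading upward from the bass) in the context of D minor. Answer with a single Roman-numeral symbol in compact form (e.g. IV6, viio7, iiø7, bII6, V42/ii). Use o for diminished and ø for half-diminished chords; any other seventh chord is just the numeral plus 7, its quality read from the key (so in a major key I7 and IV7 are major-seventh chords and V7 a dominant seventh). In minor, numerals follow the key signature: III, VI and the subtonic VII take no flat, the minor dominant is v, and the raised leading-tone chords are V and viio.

viio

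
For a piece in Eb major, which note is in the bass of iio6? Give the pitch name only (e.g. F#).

Ab

iio in Eb major has root F; the chord is F-Ab-Cb.
The figure 6 means first inversion — the third is in the bass.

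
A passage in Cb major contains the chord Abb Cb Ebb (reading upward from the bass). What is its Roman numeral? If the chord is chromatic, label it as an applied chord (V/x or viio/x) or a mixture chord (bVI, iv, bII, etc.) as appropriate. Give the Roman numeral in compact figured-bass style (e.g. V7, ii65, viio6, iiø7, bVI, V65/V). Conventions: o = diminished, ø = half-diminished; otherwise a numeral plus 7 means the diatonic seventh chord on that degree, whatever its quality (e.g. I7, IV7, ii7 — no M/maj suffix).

bVI

The pitches Abb-Cb-Ebb form a major triad rooted on Abb.
Abb is the lowered sixth degree of Cb major (diatonic 6 would be Ab). This is a major triad on the lowered sixth degree, borrowed from the parallel minor.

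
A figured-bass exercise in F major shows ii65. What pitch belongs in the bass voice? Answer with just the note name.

ii in F major has root G; the chord is G-Bb-D-F.
The figure 65 means first inversion — the third is in the bass.

Bb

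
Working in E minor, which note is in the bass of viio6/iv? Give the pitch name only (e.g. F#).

B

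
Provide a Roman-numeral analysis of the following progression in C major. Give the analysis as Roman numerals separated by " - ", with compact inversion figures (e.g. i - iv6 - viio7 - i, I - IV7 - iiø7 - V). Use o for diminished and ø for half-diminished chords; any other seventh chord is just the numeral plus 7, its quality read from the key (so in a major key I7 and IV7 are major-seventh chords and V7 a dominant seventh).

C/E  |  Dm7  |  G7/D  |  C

C/E has root C, degree 1 in C major, so I6.
Dm7: minor seventh chord on D = scale degree 2 → ii7.
G7/D: root G is the dominant; dominant seventh chord there is V43.
C has root C, degree 1 in C major, so I.

I6 - ii7 - V43 - I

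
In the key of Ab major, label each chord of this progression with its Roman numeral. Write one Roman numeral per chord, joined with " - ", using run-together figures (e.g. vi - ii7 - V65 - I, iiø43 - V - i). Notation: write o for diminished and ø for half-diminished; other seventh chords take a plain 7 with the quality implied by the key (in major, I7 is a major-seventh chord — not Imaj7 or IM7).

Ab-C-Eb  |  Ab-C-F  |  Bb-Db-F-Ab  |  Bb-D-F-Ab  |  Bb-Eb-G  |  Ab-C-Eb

I - vi6 - ii7 - V7/V - V64 - I

Ab-C-Eb has root Ab, degree 1 in Ab major, so I.
Ab-C-F: minor triad on F = scale degree 6 → vi6.
Bb-Db-F-Ab has root Bb, degree 2 in Ab major, so ii7.
Bb-D-F-Ab: chromatic; Bb is V of V, so V7/V.
Bb-Eb-G: root Eb is the dominant; major triad there is V64.
Ab-C-Eb: root Ab is the tonic; major triad there is I.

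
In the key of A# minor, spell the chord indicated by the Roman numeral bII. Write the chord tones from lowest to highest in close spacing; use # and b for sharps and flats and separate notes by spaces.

B D# F#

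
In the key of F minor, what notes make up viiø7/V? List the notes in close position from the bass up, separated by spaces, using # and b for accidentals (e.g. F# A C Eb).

The slash marks an applied leading-tone chord: viio of V. In F minor, V is C, so the leading tone to it is B, a half step below.
Building a half-diminished seventh chord on B gives B-D-F-A.

B D F A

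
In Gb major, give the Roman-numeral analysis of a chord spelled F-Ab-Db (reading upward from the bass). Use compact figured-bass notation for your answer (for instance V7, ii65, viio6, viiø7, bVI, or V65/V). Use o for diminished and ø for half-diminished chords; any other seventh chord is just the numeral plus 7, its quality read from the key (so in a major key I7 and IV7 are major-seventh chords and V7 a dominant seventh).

The pitches Db-F-Ab form a major triad rooted on Db.
In Gb major, Db is the dominant; the diatonic major triad there is V.
With F in the bass the chord is in first inversion, so the figured bass is 6.

V6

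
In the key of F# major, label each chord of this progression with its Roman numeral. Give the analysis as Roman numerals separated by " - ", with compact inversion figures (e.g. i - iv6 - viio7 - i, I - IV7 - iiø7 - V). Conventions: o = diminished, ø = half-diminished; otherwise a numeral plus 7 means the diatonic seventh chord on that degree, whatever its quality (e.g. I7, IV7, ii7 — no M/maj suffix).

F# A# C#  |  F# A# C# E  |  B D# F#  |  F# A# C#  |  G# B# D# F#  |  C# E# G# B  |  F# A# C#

F#-A#-C#: major triad on F# = scale degree 1 → I.
F#-A#-C#-E is the secondary dominant of IV (dominant seventh chord on F#): V7/IV.
B-D#-F#: major triad on B = scale degree 4 → IV.
F#-A#-C#: major triad on F# = scale degree 1 → I.
G#-B#-D#-F# is the secondary dominant of V (dominant seventh chord on G#): V7/V.
C#-E#-G#-B: dominant seventh chord on C# = scale degree 5 → V7.
F#-A#-C# has root F#, degree 1 in F# major, so I.

I - V7/IV - IV - I - V7/V - V7 - I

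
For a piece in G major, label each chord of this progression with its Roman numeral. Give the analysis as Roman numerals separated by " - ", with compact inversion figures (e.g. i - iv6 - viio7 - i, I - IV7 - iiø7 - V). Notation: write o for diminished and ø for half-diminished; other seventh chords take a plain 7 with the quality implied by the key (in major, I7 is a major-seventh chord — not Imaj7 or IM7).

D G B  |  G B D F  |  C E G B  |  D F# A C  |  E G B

I64 - V7/IV - IV7 - V7 - vi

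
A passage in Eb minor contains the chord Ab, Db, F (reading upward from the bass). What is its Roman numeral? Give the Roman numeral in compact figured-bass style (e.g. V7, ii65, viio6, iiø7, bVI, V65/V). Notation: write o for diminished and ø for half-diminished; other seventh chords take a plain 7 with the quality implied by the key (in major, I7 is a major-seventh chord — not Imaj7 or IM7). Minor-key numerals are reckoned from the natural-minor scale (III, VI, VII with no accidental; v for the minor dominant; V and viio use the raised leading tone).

VII64

Stacked in thirds the chord is Db-F-Ab: a major triad on Db.
In Eb minor, Db is the subtonic; the diatonic major triad there is VII.
With Ab in the bass the chord is in second inversion, so the figured bass is 64.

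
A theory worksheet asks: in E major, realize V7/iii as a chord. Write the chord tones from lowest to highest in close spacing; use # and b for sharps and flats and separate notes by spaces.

The slash means an applied dominant: we want the dominant of iii. In E major, iii is G# minor, and its dominant is built on D#.
Building a dominant seventh chord on D# gives D#-F##-A#-C#.

D# F## A# C#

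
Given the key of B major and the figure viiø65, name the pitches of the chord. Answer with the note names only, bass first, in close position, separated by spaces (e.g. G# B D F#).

C# E G# A#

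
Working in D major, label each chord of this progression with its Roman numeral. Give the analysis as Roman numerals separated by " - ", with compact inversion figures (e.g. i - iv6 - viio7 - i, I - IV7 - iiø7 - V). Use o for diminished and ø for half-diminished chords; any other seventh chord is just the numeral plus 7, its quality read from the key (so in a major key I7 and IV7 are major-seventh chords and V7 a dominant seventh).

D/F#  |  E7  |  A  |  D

D/F# has root D, degree 1 in D major, so I6.
E7: chromatic; E is V of V, so V7/V.
A: major triad on A = scale degree 5 → V.
D: root D is the tonic; major triad there is I.

I6 - V7/V - V - I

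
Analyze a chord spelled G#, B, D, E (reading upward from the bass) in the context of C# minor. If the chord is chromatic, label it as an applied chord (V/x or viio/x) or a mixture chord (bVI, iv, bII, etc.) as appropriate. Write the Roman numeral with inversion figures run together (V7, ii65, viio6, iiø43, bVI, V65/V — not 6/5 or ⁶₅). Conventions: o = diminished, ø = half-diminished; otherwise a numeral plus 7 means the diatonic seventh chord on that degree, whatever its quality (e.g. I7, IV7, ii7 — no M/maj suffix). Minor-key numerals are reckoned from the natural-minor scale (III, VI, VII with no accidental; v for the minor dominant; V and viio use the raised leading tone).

V65/VI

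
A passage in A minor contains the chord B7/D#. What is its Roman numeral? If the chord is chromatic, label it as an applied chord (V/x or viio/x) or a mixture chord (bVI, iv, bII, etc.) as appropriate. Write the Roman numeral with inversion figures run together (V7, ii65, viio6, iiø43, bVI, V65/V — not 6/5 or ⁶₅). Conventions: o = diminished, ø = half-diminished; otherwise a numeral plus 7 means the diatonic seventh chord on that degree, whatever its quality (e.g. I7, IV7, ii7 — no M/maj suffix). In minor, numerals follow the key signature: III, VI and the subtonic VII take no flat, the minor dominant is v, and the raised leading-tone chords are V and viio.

V65/V

The pitches B-D#-F#-A form a dominant seventh chord rooted on B.
B is not a diatonic chord root with this quality in A minor, but it lies a perfect fifth above E (V), so the chord functions as an applied dominant of V.
With D# in the bass the chord is in first inversion, so the figured bass is 65.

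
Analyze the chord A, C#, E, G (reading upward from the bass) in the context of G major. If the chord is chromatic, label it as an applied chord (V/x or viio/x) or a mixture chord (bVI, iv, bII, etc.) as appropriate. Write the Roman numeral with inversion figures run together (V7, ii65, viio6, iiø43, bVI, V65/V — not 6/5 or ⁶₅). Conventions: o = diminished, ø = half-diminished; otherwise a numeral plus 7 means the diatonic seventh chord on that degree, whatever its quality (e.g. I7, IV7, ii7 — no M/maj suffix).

V7/V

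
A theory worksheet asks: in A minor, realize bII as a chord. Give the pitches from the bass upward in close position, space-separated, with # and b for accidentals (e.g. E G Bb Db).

Bb D F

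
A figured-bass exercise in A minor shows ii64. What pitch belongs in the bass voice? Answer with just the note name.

F#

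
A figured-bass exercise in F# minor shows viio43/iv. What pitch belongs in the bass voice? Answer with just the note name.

The applied chord viio43/iv is rooted on A#: A#-C#-E-G.
The figure 43 means second inversion — the fifth is in the bass.

E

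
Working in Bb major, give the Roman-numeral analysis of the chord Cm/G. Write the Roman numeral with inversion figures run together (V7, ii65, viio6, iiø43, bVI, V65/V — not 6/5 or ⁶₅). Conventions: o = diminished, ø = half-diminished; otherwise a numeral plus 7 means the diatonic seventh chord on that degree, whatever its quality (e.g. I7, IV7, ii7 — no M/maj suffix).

ii64

The pitches C-Eb-G form a minor triad rooted on C.
In Bb major, C is the supertonic; the diatonic minor triad there is ii.
With G in the bass the chord is in second inversion, so the figured bass is 64.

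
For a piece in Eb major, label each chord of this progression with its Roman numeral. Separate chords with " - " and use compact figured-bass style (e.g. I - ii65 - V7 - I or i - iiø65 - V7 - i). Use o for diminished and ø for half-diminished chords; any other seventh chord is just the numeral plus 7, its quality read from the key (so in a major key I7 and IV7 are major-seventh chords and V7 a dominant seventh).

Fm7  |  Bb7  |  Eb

ii7 - V7 - I

Fm7 has root F, degree 2 in Eb major, so ii7.
Bb7 has root Bb, degree 5 in Eb major, so V7.
Eb: major triad on Eb = scale degree 1 → I.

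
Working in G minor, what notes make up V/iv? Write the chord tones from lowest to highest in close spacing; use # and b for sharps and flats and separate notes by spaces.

The slash means an applied dominant: we want the dominant of iv. In G minor, iv is C minor, and its dominant is built on G.
Building a major triad on G gives G-B-D.

G B D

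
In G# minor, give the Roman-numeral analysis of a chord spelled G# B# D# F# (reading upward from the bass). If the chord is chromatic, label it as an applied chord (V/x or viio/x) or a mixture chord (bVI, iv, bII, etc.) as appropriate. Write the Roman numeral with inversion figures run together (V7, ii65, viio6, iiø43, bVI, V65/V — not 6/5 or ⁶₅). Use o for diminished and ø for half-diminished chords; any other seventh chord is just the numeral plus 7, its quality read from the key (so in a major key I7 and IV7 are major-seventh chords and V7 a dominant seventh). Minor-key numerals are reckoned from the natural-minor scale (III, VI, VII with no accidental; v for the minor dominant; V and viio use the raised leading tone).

V7/iv

Stacked in thirds the chord is G#-B#-D#-F#: a dominant seventh chord on G#.
G# is not a diatonic chord root with this quality in G# minor, but it lies a perfect fifth above C# (iv), so the chord functions as an applied dominant of iv.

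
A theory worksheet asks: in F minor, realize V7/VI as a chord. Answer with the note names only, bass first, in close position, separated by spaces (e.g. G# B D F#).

The slash means an applied dominant: we want the dominant of VI. In F minor, VI is Db major, and its dominant is built on Ab.
Building a dominant seventh chord on Ab gives Ab-C-Eb-Gb.

Ab C Eb Gb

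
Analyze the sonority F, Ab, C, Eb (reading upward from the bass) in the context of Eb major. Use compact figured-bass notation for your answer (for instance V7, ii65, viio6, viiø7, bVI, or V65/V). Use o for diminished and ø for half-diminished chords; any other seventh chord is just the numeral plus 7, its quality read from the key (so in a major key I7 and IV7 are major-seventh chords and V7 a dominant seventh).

ii7

The pitches F-Ab-C-Eb form a minor seventh chord rooted on F.
F is scale degree 2 in Eb major, and a minor seventh chord on that degree is written ii7.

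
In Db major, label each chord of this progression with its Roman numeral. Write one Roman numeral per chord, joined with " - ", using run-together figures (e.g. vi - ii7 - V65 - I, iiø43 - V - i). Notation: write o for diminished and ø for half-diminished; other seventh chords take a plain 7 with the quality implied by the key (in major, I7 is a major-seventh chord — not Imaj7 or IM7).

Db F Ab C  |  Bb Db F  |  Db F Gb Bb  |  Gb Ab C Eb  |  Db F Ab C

Db-F-Ab-C: root Db is the tonic; major seventh chord there is I7.
Bb-Db-F: minor triad on Bb = scale degree 6 → vi.
Db-F-Gb-Bb: root Gb is the subdominant; major seventh chord there is IV43.
Gb-Ab-C-Eb: dominant seventh chord on Ab = scale degree 5 → V42.
Db-F-Ab-C: root Db is the tonic; major seventh chord there is I7.

I7 - vi - IV43 - V42 - I7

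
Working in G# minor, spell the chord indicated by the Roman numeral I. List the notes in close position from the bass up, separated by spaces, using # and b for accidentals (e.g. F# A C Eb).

Scale degree 1 in G# minor is G#; here the chord built on it is altered to a major triad. I is the major tonic (Picardy third), borrowed from the parallel major.
So the chord is G#-B#-D#, a major triad.

G# B# D#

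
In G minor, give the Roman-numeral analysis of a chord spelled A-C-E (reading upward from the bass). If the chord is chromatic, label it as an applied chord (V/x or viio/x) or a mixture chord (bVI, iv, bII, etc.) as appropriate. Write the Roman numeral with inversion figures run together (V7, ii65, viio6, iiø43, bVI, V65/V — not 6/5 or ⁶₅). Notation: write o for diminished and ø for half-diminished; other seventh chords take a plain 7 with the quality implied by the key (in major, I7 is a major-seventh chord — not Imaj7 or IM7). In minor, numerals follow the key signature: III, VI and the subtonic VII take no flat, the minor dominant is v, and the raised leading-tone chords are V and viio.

Stacked in thirds the chord is A-C-E: a minor triad on A.
A is the second degree of G minor. This is the minor supertonic, borrowed from the parallel major (the Dorian ii).

ii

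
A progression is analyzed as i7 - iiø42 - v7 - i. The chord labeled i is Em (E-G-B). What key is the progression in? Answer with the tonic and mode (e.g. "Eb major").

i is given as E-G-B — a minor triad with root E.
If E is scale degree 1 and the mode makes that degree carry a minor triad, the tonic is E and the mode is minor.

E minor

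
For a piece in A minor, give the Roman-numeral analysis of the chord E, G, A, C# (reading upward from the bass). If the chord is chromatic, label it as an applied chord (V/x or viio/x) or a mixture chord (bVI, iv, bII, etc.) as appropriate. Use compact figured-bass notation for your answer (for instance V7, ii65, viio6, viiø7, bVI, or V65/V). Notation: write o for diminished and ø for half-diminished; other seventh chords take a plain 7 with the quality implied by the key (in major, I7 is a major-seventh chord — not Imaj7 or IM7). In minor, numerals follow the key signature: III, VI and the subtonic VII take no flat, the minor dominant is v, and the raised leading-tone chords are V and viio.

The pitches A-C#-E-G form a dominant seventh chord rooted on A.
A is not a diatonic chord root with this quality in A minor, but it lies a perfect fifth above D (iv), so the chord functions as an applied dominant of iv.
With E in the bass the chord is in second inversion, so the figured bass is 43.

V43/iv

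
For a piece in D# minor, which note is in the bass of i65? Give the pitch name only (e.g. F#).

F#

i in D# minor has root D#; the chord is D#-F#-A#-C#.
The figure 65 means first inversion — the third is in the bass.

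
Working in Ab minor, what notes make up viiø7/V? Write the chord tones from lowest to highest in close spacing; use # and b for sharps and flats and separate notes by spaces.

D F Ab C

viiø7/V is a secondary leading-tone chord. The target V is Eb in Ab minor; the applied chord is rooted a semitone below, on D.
Building a half-diminished seventh chord on D gives D-F-Ab-C.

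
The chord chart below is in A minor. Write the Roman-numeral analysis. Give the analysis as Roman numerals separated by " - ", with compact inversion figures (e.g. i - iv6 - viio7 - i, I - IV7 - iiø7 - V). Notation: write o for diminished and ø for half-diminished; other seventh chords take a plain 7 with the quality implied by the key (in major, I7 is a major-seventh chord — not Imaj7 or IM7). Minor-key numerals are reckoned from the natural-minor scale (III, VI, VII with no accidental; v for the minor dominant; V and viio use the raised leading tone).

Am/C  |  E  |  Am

Am/C: root A is the tonic; minor triad there is i6.
E: root E is the dominant; major triad there is V.
Am: minor triad on A = scale degree 1 → i.

i6 - V - i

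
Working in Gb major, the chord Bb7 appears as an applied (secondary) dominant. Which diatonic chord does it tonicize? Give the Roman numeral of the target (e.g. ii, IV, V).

The chord is a dominant seventh chord on Bb.
A dominant resolves down a perfect fifth: Bb → Eb. In Gb major, Eb is scale degree 6, i.e. vi.

vi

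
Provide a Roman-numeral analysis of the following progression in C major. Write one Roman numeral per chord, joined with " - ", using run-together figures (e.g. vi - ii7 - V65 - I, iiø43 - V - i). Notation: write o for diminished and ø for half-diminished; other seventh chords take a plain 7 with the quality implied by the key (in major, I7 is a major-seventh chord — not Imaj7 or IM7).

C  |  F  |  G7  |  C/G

C has root C, degree 1 in C major, so I.
F: major triad on F = scale degree 4 → IV.
G7: dominant seventh chord on G = scale degree 5 → V7.
C/G has root C, degree 1 in C major, so I64.

I - IV - V7 - I64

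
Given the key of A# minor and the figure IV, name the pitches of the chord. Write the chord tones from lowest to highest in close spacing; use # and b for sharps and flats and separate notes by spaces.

IV is the major subdominant, borrowed from the parallel major. In A# minor that root is D#.
So the chord is D#-F##-A#, a major triad.

D# F## A#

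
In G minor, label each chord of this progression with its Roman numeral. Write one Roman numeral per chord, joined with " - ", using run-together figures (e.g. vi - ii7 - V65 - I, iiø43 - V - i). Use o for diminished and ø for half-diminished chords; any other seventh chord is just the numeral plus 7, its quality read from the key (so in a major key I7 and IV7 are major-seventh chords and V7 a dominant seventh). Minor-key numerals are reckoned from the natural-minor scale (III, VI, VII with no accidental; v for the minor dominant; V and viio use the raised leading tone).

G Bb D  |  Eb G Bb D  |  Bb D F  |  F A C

i - VI7 - III - VII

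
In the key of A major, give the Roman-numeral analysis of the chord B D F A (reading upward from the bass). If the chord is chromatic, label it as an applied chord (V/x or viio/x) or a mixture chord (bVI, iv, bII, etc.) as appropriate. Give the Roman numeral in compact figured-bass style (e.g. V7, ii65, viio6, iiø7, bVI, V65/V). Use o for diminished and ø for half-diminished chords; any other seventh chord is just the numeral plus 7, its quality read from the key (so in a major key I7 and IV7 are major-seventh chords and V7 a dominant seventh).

iiø7

Stacked in thirds the chord is B-D-F-A: a half-diminished seventh chord on B.
B is the second degree of A major. This is the half-diminished supertonic seventh, borrowed from the parallel minor.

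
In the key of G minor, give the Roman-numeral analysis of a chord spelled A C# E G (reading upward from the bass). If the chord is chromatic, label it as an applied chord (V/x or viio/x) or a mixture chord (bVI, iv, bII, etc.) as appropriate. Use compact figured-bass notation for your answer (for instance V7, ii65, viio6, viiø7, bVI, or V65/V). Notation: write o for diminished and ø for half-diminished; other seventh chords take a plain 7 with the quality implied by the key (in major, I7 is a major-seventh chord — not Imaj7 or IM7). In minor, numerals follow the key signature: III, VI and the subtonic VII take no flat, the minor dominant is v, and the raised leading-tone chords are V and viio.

V7/V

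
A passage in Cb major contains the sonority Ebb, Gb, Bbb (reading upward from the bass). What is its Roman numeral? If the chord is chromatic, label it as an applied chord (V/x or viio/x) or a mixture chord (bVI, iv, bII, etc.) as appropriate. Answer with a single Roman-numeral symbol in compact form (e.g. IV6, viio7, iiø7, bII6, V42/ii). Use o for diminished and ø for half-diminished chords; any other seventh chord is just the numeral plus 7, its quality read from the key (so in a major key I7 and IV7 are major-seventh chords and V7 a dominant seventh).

Stacked in thirds the chord is Ebb-Gb-Bbb: a major triad on Ebb.
Ebb is the lowered third degree of Cb major (diatonic 3 would be Eb). This is a major triad on the lowered third degree, borrowed from the parallel minor.

bIII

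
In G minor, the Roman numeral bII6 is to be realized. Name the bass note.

bII in G minor has root Ab; the chord is Ab-C-Eb.
The figure 6 means first inversion — the third is in the bass.

C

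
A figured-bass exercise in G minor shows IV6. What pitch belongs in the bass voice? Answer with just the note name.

IV in G minor has root C; the chord is C-E-G.
The figure 6 means first inversion — the third is in the bass.

E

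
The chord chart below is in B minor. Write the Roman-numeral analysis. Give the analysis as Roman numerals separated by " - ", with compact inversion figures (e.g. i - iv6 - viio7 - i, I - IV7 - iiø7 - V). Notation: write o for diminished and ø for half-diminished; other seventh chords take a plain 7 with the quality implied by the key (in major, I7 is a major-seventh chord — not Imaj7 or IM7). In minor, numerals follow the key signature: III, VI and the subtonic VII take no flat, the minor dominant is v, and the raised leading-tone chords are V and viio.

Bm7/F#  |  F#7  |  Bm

i43 - V7 - i

Bm7/F#: root B is the tonic; minor seventh chord there is i43.
F#7: root F# is the dominant; dominant seventh chord there is V7.
Bm has root B, degree 1 in B minor, so i.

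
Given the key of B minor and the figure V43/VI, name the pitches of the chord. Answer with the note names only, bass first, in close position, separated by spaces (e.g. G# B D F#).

V43/VI is a secondary dominant — the dominant seventh of VI. VI in B minor is G, so the applied chord's root is D, a perfect fifth above.
Building a dominant seventh chord on D gives D-F#-A-C.
With the 43 figure the chord is in second inversion; from the bass A upward in close position it reads A-C-D-F#.

A C D F#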